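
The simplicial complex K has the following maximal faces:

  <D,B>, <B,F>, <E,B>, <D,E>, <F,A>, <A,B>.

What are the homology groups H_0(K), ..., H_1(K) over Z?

H_0 = Z,  H_1 = Z^2.

Take the total order A < B < D < E < F on the vertex set. Then K (dimension 1) consists of the simplices:

  0-simplices (5): A, B, D, E, F
  1-simplices (6): AB, AF, BD, BE, BF, DE

giving chain groups C_0 ≅ Z^5, C_1 ≅ Z^6.

Boundary ∂_1: C_1 → C_0 maps an edge to its endpoints' difference, ∂[p,q] = q − p. For instance
  ∂AB = B − A.
As a 5×6 matrix over Z this has rank 4, with invariant factors (1,1,1,1).

Now H_k = ker ∂_k / im ∂_{k+1}, so:

  H_0: rank C_0 − rank ∂_1 = 5 − 4 = 1, and the invariant factors of ∂_1 are all 1, so H_0 = Z.
  H_1: rank ker ∂_1 − rank ∂_2 = (6 − 4) − 0 = 2, and there is no ∂_2, so H_1 = Z^2.

As a check, the Euler characteristic is 5 − 6 = -1, which agrees with 1 − 2 = -1.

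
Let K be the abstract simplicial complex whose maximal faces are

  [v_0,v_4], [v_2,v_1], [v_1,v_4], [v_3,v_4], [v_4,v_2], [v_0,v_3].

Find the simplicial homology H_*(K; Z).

H_0 ≅ Z,  H_1 ≅ Z^2.

Order the vertices as v_0 < v_1 < v_2 < v_3 < v_4. Listing each simplex with vertices in this order, K has dimension 1 with simplices:

  0-simplices (5): [v_0], [v_1], [v_2], [v_3], [v_4]
  1-simplices (6): [v_0,v_3], [v_0,v_4], [v_1,v_2], [v_1,v_4], [v_2,v_4], [v_3,v_4]

Hence C_0 ≅ Z^5, C_1 ≅ Z^6.

Boundary ∂_1: C_1 → C_0 is given by ∂[p,q] = [q] − [p]. For instance
  ∂[v_0,v_3] = [v_3] − [v_0].
As a 5×6 matrix over Z this has rank 4, with invariant factors (1,1,1,1).

Computing H_k = (kernel of ∂_k) / (image of ∂_{k+1}):

  H_0: rank C_0 − rank ∂_1 = 5 − 4 = 1, and the invariant factors of ∂_1 are all 1, so H_0 ≅ Z.
  H_1: rank ker ∂_1 − rank ∂_2 = (6 − 4) − 0 = 2, and there is no ∂_2, so H_1 ≅ Z^2.

(K is a triangulation of a wedge of 2 circles.)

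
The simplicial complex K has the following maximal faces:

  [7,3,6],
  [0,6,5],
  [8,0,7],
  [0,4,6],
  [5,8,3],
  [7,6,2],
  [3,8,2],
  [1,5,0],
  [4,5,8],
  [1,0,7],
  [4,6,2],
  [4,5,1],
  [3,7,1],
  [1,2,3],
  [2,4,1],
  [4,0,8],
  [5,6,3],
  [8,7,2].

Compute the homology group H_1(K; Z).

Order the vertices as 0 < 1 < 2 < 3 < 4 < 5 < 6 < 7 < 8. Listing each simplex with vertices in this order, K has dimension 2 with simplices:

  0-simplices (9): [0], [1], [2], [3], [4], [5], [6], [7], [8]
  1-simplices (27): (27 of them)
  2-simplices (18): [0,1,5], [0,1,7], [0,4,6], [0,4,8], [0,5,6], [0,7,8], [1,2,3], [1,2,4], [1,3,7], [1,4,5], [2,3,8], [2,4,6], [2,6,7], [2,7,8], [3,5,6], [3,5,8], [3,6,7], [4,5,8]

giving chain groups C_0 ≅ Z^9, C_1 ≅ Z^27, C_2 ≅ Z^18.

∂_1: C_1 → C_0 sends each edge [p,q] (with p < q) to q − p. For instance
  ∂[7,8] = [8] − [7].
The 9×27 boundary matrix has rank 8 and Smith normal form diag(1,1,1,1,1,1,1,1).

The boundary map ∂_2: C_2 → C_1 sends each 2-simplex [p,q,r] to [q,r] − [p,r] + [p,q]. For instance
  ∂[2,6,7] = [6,7] − [2,7] + [2,6],
  ∂[1,2,4] = [2,4] − [1,4] + [1,2].
The 27×18 boundary matrix has rank 18 and Smith normal form diag(1,1,1,1,1,1,1,1,1,1,1,1,1,1,1,1,1,2).

Computing H_k = (kernel of ∂_k) / (image of ∂_{k+1}):

  H_1: rank ker ∂_1 − rank ∂_2 = (27 − 8) − 18 = 1, and ∂_2 has invariant factor 2 > 1, so H_1 ≅ Z ⊕ Z/2.

(K is a triangulation of the Klein bottle.)

H_1 = Z ⊕ Z/2.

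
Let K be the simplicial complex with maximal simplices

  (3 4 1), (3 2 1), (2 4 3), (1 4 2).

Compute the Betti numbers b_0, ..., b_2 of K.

We work with the vertex ordering 1 < 2 < 3 < 4. The simplices of K, each written with vertices in increasing order, are:

  0-simplices (4): [1], [2], [3], [4]
  1-simplices (6): [1,2], [1,3], [1,4], [2,3], [2,4], [3,4]
  2-simplices (4): [1,2,3], [1,2,4], [1,3,4], [2,3,4]

Hence C_0 ≅ Z^4, C_1 ≅ Z^6, C_2 ≅ Z^4.

∂_1: C_1 → C_0 maps an edge to its endpoints' difference, ∂[p,q] = q − p. For instance
  ∂[2,4] = [4] − [2].
This gives a 4×6 integer matrix of rank 3; reducing to Smith normal form yields diagonal entries (1,1,1).

∂_2: C_2 → C_1 sends each 2-simplex [p,q,r] to [q,r] − [p,r] + [p,q]. For instance
  ∂[1,3,4] = [3,4] − [1,4] + [1,3],
  ∂[1,2,4] = [2,4] − [1,4] + [1,2].
As a 6×4 matrix over Z this has rank 3, with invariant factors (1,1,1).

Now H_k = ker ∂_k / im ∂_{k+1}, so:

  H_0: rank C_0 − rank ∂_1 = 4 − 3 = 1, and the invariant factors of ∂_1 are all 1, so H_0 ≅ Z.
  H_1: rank ker ∂_1 − rank ∂_2 = (6 − 3) − 3 = 0, and the invariant factors of ∂_2 are all 1, so H_1 ≅ 0.
  H_2: rank ker ∂_2 − rank ∂_3 = (4 − 3) − 0 = 1, and there is no ∂_3, so H_2 ≅ Z.

As a check, the Euler characteristic is 4 − 6 + 4 = 2, which agrees with 1 − 0 + 1 = 2.
(K is a triangulation of the 2-sphere S^2.)

Hence the Betti numbers are b_0 = 1, b_1 = 0, b_2 = 1.

b_0 = 1, b_1 = 0, b_2 = 1.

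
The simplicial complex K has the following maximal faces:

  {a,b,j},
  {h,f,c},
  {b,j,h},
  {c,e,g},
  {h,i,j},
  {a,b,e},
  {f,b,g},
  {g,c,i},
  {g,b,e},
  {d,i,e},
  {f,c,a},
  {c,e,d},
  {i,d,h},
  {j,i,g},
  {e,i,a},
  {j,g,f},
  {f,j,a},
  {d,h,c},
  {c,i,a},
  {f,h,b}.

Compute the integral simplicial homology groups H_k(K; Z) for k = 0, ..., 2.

Fix the vertex order a < b < c < d < e < f < g < h < i < j and write every simplex with vertices in increasing order. Then dim K = 2 and the simplices of K are:

  0-simplices (10): a, b, c, d, e, f, g, h, i, j
  1-simplices (30): ab, ac, ae, af, ai, aj, be, bf, bg, bh, bj, cd, ce, cf, cg, ch, ci, de, dh, di, eg, ei, fg, fh, fj, gi, gj, hi, hj, ij
  2-simplices (20): abe, abj, acf, aci, aei, afj, beg, bfg, bfh, bhj, cde, cdh, ceg, cfh, cgi, dei, dhi, fgj, gij, hij

so the chain groups are C_0 ≅ Z^10, C_1 ≅ Z^30, C_2 ≅ Z^20.

Boundary ∂_1: C_1 → C_0 sends each edge [p,q] (with p < q) to q − p.
The resulting 10×30 matrix has rank 9, and its Smith normal form has invariant factors (1,1,1,1,1,1,1,1,1).

The boundary map ∂_2: C_2 → C_1 acts by ∂[p,q,r] = [q,r] − [p,r] + [p,q]. For instance
  ∂gij = ij − gj + gi,
  ∂cde = de − ce + cd.
The 30×20 boundary matrix has rank 20 and Smith normal form diag(1,1,1,1,1,1,1,1,1,1,1,1,1,1,1,1,1,1,1,2).

Now H_k = ker ∂_k / im ∂_{k+1}, so:

  H_0: rank C_0 − rank ∂_1 = 10 − 9 = 1, and the invariant factors of ∂_1 are all 1, so H_0 ≅ Z.
  H_1: rank ker ∂_1 − rank ∂_2 = (30 − 9) − 20 = 1, and ∂_2 has invariant factor 2 > 1, so H_1 ≅ Z ⊕ Z/2.
  H_2: rank ker ∂_2 − rank ∂_3 = (20 − 20) − 0 = 0, and there is no ∂_3, so H_2 ≅ 0.

H_0 = Z,  H_1 = Z ⊕ Z/2,  H_2 = 0.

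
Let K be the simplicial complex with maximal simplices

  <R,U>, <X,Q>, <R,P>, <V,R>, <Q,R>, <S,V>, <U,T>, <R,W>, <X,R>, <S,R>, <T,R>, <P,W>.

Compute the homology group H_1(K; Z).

H_1 ≅ Z^4.

We work with the vertex ordering P < Q < R < S < T < U < V < W < X. The simplices of K, each written with vertices in increasing order, are:

  0-simplices (9): P, Q, R, S, T, U, V, W, X
  1-simplices (12): PR, PW, QR, QX, RS, RT, RU, RV, RW, RX, SV, TU

so the chain groups are C_0 ≅ Z^9, C_1 ≅ Z^12.

∂_1: C_1 → C_0 maps an edge to its endpoints' difference, ∂[p,q] = q − p. For instance
  ∂PW = W − P.
The resulting 9×12 matrix has rank 8, and its Smith normal form has invariant factors (1,1,1,1,1,1,1,1).

Reading off H_k = ker ∂_k / im ∂_{k+1}:

  H_1: rank ker ∂_1 − rank ∂_2 = (12 − 8) − 0 = 4, and there is no ∂_2, so H_1 = Z^4.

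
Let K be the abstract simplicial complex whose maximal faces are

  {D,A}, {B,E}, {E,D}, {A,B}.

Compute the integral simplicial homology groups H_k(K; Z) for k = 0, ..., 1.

H_0 ≅ Z,  H_1 ≅ Z.

We work with the vertex ordering A < B < D < E. The simplices of K, each written with vertices in increasing order, are:

  0-simplices (4): A, B, D, E
  1-simplices (4): AB, AD, BE, DE

giving chain groups C_0 ≅ Z^4, C_1 ≅ Z^4.

Boundary ∂_1: C_1 → C_0 sends each edge [p,q] (with p < q) to q − p.
The 4×4 boundary matrix has rank 3 and Smith normal form diag(1,1,1).

Now H_k = ker ∂_k / im ∂_{k+1}, so:

  H_0: rank C_0 − rank ∂_1 = 4 − 3 = 1, and the invariant factors of ∂_1 are all 1, so H_0 ≅ Z.
  H_1: rank ker ∂_1 − rank ∂_2 = (4 − 3) − 0 = 1, and there is no ∂_2, so H_1 ≅ Z.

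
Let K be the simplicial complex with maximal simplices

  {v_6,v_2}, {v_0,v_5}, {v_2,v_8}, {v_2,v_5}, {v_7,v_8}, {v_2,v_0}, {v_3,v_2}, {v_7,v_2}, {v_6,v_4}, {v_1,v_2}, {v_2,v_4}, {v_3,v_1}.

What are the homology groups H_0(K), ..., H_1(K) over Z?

H_0 ≅ Z,  H_1 ≅ Z^4.

Fix the vertex order v_0 < v_1 < v_2 < v_3 < v_4 < v_5 < v_6 < v_7 < v_8 and write every simplex with vertices in increasing order. Then dim K = 1 and the simplices of K are:

  0-simplices (9): [v_0], [v_1], [v_2], [v_3], [v_4], [v_5], [v_6], [v_7], [v_8]
  1-simplices (12): [v_0,v_2], [v_0,v_5], [v_1,v_2], [v_1,v_3], [v_2,v_3], [v_2,v_4], [v_2,v_5], [v_2,v_6], [v_2,v_7], [v_2,v_8], [v_4,v_6], [v_7,v_8]

so the chain groups are C_0 ≅ Z^9, C_1 ≅ Z^12.

Boundary ∂_1: C_1 → C_0 maps an edge to its endpoints' difference, ∂[p,q] = q − p.
The 9×12 boundary matrix has rank 8 and Smith normal form diag(1,1,1,1,1,1,1,1).

Computing H_k = (kernel of ∂_k) / (image of ∂_{k+1}):

  H_0: rank C_0 − rank ∂_1 = 9 − 8 = 1, and the invariant factors of ∂_1 are all 1, so H_0 ≅ Z.
  H_1: rank ker ∂_1 − rank ∂_2 = (12 − 8) − 0 = 4, and there is no ∂_2, so H_1 ≅ Z^4.

As a check, the Euler characteristic is 9 − 12 = -3, which agrees with 1 − 4 = -3.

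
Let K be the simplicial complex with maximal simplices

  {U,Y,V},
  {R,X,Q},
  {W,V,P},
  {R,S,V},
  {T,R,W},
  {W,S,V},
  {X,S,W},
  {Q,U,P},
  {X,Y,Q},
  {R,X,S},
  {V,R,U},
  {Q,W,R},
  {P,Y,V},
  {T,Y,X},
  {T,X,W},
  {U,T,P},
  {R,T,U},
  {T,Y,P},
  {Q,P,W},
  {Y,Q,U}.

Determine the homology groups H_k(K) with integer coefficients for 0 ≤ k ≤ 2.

We work with the vertex ordering P < Q < R < S < T < U < V < W < X < Y. The simplices of K, each written with vertices in increasing order, are:

  0-simplices (10): P, Q, R, S, T, U, V, W, X, Y
  1-simplices (30): PQ, PT, PU, PV, PW, PY, QR, QU, QW, QX, QY, RS, RT, RU, RV, RW, RX, SV, SW, SX, TU, TW, TX, TY, UV, UY, VW, VY, WX, XY
  2-simplices (20): PQU, PQW, PTU, PTY, PVW, PVY, QRW, QRX, QUY, QXY, RSV, RSX, RTU, RTW, RUV, SVW, SWX, TWX, TXY, UVY

so the chain groups are C_0 ≅ Z^10, C_1 ≅ Z^30, C_2 ≅ Z^20.

The boundary map ∂_1: C_1 → C_0 is given by ∂[p,q] = [q] − [p].
The 10×30 boundary matrix has rank 9 and Smith normal form diag(1,1,1,1,1,1,1,1,1).

The boundary map ∂_2: C_2 → C_1 sends each 2-simplex [p,q,r] to [q,r] − [p,r] + [p,q]. For instance
  ∂PVW = VW − PW + PV,
  ∂UVY = VY − UY + UV.
The resulting 30×20 matrix has rank 20, and its Smith normal form has invariant factors (1,1,1,1,1,1,1,1,1,1,1,1,1,1,1,1,1,1,1,2).

Computing H_k = (kernel of ∂_k) / (image of ∂_{k+1}):

  H_0: rank C_0 − rank ∂_1 = 10 − 9 = 1, and the invariant factors of ∂_1 are all 1, so H_0 = Z.
  H_1: rank ker ∂_1 − rank ∂_2 = (30 − 9) − 20 = 1, and ∂_2 has invariant factor 2 > 1, so H_1 = Z ⊕ Z/2.
  H_2: rank ker ∂_2 − rank ∂_3 = (20 − 20) − 0 = 0, and there is no ∂_3, so H_2 = 0.

(K is a triangulation of the Klein bottle.)

H_0 = Z,  H_1 = Z ⊕ Z/2,  H_2 = 0.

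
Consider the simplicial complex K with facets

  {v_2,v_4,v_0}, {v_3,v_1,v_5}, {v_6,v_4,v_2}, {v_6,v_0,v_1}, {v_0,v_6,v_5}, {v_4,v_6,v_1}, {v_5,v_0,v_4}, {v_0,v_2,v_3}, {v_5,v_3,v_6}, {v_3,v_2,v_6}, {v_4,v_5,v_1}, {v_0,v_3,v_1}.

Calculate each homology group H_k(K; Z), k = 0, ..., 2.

H_0 = Z,  H_1 = Z/2Z,  H_2 = 0.

Order the vertices as v_0 < v_1 < v_2 < v_3 < v_4 < v_5 < v_6. Listing each simplex with vertices in this order, K has dimension 2 with simplices:

  0-simplices (7): [v_0], [v_1], [v_2], [v_3], [v_4], [v_5], [v_6]
  1-simplices (18): (18 of them)
  2-simplices (12): (12 of them)

giving chain groups C_0 ≅ Z^7, C_1 ≅ Z^18, C_2 ≅ Z^12.

∂_1: C_1 → C_0 maps an edge to its endpoints' difference, ∂[p,q] = q − p.
The resulting 7×18 matrix has rank 6, and its Smith normal form has invariant factors (1,1,1,1,1,1).

∂_2: C_2 → C_1 maps a triangle to the signed sum of its edges. For instance
  ∂[v_1,v_3,v_5] = [v_3,v_5] − [v_1,v_5] + [v_1,v_3],
  ∂[v_0,v_1,v_6] = [v_1,v_6] − [v_0,v_6] + [v_0,v_1].
This gives a 18×12 integer matrix of rank 12; reducing to Smith normal form yields diagonal entries (1,1,1,1,1,1,1,1,1,1,1,2).

Now H_k = ker ∂_k / im ∂_{k+1}, so:

  H_0: rank C_0 − rank ∂_1 = 7 − 6 = 1, and the invariant factors of ∂_1 are all 1, so H_0 ≅ Z.
  H_1: rank ker ∂_1 − rank ∂_2 = (18 − 6) − 12 = 0, and ∂_2 has invariant factor 2 > 1, so H_1 ≅ Z/2Z.
  H_2: rank ker ∂_2 − rank ∂_3 = (12 − 12) − 0 = 0, and there is no ∂_3, so H_2 ≅ 0.

As a check, the Euler characteristic is 7 − 18 + 12 = 1, which agrees with 1 − 0 + 0 = 1.
(K is a triangulation of the real projective plane RP^2.)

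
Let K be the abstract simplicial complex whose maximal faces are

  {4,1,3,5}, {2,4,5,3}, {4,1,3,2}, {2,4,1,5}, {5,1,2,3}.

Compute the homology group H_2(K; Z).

K has 5 vertices, 10 edges, 10 triangles, 5 3-simplices.
rank ∂_2 = 6, rank ∂_3 = 4 ⇒ b_2 = 10 − 6 − 4 = 0; all invariant factors of ∂_3 are 1 so no torsion. So H_2 ≅ 0.

H_2 = 0.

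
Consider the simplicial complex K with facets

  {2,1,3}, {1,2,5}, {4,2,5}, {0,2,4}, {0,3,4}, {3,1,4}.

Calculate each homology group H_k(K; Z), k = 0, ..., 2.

H_0 ≅ Z,  H_1 ≅ Z,  H_2 = 0.

K has 6 vertices, 12 edges, 6 triangles.
rank ∂_0 = 0, rank ∂_1 = 5 ⇒ b_0 = 6 − 0 − 5 = 1; all invariant factors of ∂_1 are 1 so no torsion. So H_0 ≅ Z.
rank ∂_1 = 5, rank ∂_2 = 6 ⇒ b_1 = 12 − 5 − 6 = 1; all invariant factors of ∂_2 are 1 so no torsion. So H_1 ≅ Z.
rank ∂_2 = 6, rank ∂_3 = 0 ⇒ b_2 = 6 − 6 − 0 = 0. So H_2 ≅ 0.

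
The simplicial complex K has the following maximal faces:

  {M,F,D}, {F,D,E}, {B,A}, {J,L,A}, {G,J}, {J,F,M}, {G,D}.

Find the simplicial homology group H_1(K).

H_1 ≅ Z.

Fix the vertex order A < B < D < E < F < G < J < L < M and write every simplex with vertices in increasing order. Then dim K = 2 and the simplices of K are:

  0-simplices (9): A, B, D, E, F, G, J, L, M
  1-simplices (13): AB, AJ, AL, DE, DF, DG, DM, EF, FJ, FM, GJ, JL, JM
  2-simplices (4): AJL, DEF, DFM, FJM

so the chain groups are C_0 ≅ Z^9, C_1 ≅ Z^13, C_2 ≅ Z^4.

The boundary map ∂_1: C_1 → C_0 is given by ∂[p,q] = [q] − [p]. For instance
  ∂DG = G − D.
As a 9×13 matrix over Z this has rank 8, with invariant factors (1,1,1,1,1,1,1,1).

∂_2: C_2 → C_1 sends each 2-simplex [p,q,r] to [q,r] − [p,r] + [p,q]. For instance
  ∂FJM = JM − FM + FJ,
  ∂DFM = FM − DM + DF.
As a 13×4 matrix over Z this has rank 4, with invariant factors (1,1,1,1).

Computing H_k = (kernel of ∂_k) / (image of ∂_{k+1}):

  H_1: rank ker ∂_1 − rank ∂_2 = (13 − 8) − 4 = 1, and the invariant factors of ∂_2 are all 1, so H_1 ≅ Z.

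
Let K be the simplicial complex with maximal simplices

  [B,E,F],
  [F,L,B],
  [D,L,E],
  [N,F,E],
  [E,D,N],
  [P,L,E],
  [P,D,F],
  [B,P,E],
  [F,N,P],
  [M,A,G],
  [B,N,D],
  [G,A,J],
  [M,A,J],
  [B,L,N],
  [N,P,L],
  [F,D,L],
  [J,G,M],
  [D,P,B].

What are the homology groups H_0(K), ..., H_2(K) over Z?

H_0 ≅ Z^2,  H_1 ≅ Z^2,  H_2 ≅ Z^2.

Take the total order A < B < D < E < F < G < J < L < M < N < P on the vertex set. Then K (dimension 2) consists of the simplices:

  0-simplices (11): A, B, D, E, F, G, J, L, M, N, P
  1-simplices (27): AG, AJ, AM, BD, BE, BF, BL, BN, BP, DE, DF, DL, DN, DP, EF, EL, EN, EP, FL, FN, FP, GJ, GM, JM, LN, LP, NP
  2-simplices (18): AGJ, AGM, AJM, BDN, BDP, BEF, BEP, BFL, BLN, DEL, DEN, DFL, DFP, EFN, ELP, FNP, GJM, LNP

so the chain groups are C_0 ≅ Z^11, C_1 ≅ Z^27, C_2 ≅ Z^18.

The boundary map ∂_1: C_1 → C_0 maps an edge to its endpoints' difference, ∂[p,q] = q − p.
As a 11×27 matrix over Z this has rank 9, with invariant factors (1,1,1,1,1,1,1,1,1).

Boundary ∂_2: C_2 → C_1 sends each 2-simplex [p,q,r] to [q,r] − [p,r] + [p,q]. For instance
  ∂BEF = EF − BF + BE,
  ∂DFP = FP − DP + DF.
As a 27×18 matrix over Z this has rank 16, with invariant factors (1,1,1,1,1,1,1,1,1,1,1,1,1,1,1,1).

Reading off H_k = ker ∂_k / im ∂_{k+1}:

  H_0: rank C_0 − rank ∂_1 = 11 − 9 = 2, and the invariant factors of ∂_1 are all 1, so H_0 ≅ Z^2.
  H_1: rank ker ∂_1 − rank ∂_2 = (27 − 9) − 16 = 2, and the invariant factors of ∂_2 are all 1, so H_1 ≅ Z^2.
  H_2: rank ker ∂_2 − rank ∂_3 = (18 − 16) − 0 = 2, and there is no ∂_3, so H_2 ≅ Z^2.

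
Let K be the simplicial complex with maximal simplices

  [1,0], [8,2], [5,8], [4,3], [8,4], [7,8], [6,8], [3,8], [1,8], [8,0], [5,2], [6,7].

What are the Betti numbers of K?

b_0 = 1, b_1 = 4.

Take the total order 0 < 1 < 2 < 3 < 4 < 5 < 6 < 7 < 8 on the vertex set. Then K (dimension 1) consists of the simplices:

  0-simplices (9): [0], [1], [2], [3], [4], [5], [6], [7], [8]
  1-simplices (12): [0,1], [0,8], [1,8], [2,5], [2,8], [3,4], [3,8], [4,8], [5,8], [6,7], [6,8], [7,8]

giving chain groups C_0 ≅ Z^9, C_1 ≅ Z^12.

Boundary ∂_1: C_1 → C_0 maps an edge to its endpoints' difference, ∂[p,q] = q − p. For instance
  ∂[0,1] = [1] − [0].
This gives a 9×12 integer matrix of rank 8; reducing to Smith normal form yields diagonal entries (1,1,1,1,1,1,1,1).

Reading off H_k = ker ∂_k / im ∂_{k+1}:

  H_0: rank C_0 − rank ∂_1 = 9 − 8 = 1, and the invariant factors of ∂_1 are all 1, so H_0 = Z.
  H_1: rank ker ∂_1 − rank ∂_2 = (12 − 8) − 0 = 4, and there is no ∂_2, so H_1 = Z^4.

Hence the Betti numbers are b_0 = 1, b_1 = 4.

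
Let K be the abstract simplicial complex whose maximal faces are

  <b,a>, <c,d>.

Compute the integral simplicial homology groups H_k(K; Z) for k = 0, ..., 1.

H_0 = Z^2,  H_1 = 0.

We work with the vertex ordering a < b < c < d. The simplices of K, each written with vertices in increasing order, are:

  0-simplices (4): a, b, c, d
  1-simplices (2): ab, cd

so the chain groups are C_0 ≅ Z^4, C_1 ≅ Z^2.

The boundary map ∂_1: C_1 → C_0 maps an edge to its endpoints' difference, ∂[p,q] = q − p.
This gives a 4×2 integer matrix of rank 2; reducing to Smith normal form yields diagonal entries (1,1).

Computing H_k = (kernel of ∂_k) / (image of ∂_{k+1}):

  H_0: rank C_0 − rank ∂_1 = 4 − 2 = 2, and the invariant factors of ∂_1 are all 1, so H_0 = Z^2.
  H_1: rank ker ∂_1 − rank ∂_2 = (2 − 2) − 0 = 0, and there is no ∂_2, so H_1 = 0.

(K is a triangulation of the disjoint union of the 1-simplex and the 1-simplex.)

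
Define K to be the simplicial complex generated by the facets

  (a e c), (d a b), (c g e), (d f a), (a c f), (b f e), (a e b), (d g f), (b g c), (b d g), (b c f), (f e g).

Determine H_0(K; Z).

Fix the vertex order a < b < c < d < e < f < g and write every simplex with vertices in increasing order. Then dim K = 2 and the simplices of K are:

  0-simplices (7): a, b, c, d, e, f, g
  1-simplices (18): ab, ac, ad, ae, af, bc, bd, be, bf, bg, ce, cf, cg, df, dg, ef, eg, fg
  2-simplices (12): abd, abe, ace, acf, adf, bcf, bcg, bdg, bef, ceg, dfg, efg

giving chain groups C_0 ≅ Z^7, C_1 ≅ Z^18, C_2 ≅ Z^12.

Boundary ∂_1: C_1 → C_0 sends each edge [p,q] (with p < q) to q − p.
The resulting 7×18 matrix has rank 6, and its Smith normal form has invariant factors (1,1,1,1,1,1).

∂_2: C_2 → C_1 acts by ∂[p,q,r] = [q,r] − [p,r] + [p,q]. For instance
  ∂adf = df − af + ad,
  ∂efg = fg − eg + ef.
The resulting 18×12 matrix has rank 12, and its Smith normal form has invariant factors (1,1,1,1,1,1,1,1,1,1,1,2).

Reading off H_k = ker ∂_k / im ∂_{k+1}:

  H_0: rank C_0 − rank ∂_1 = 7 − 6 = 1, and the invariant factors of ∂_1 are all 1, so H_0 ≅ Z.

H_0 = Z.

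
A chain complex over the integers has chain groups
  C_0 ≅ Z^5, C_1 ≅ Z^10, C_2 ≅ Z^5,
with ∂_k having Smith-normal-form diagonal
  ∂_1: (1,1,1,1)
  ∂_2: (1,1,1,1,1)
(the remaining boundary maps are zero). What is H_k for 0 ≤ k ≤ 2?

H_0: b_0 = 5 − 0 − 4 = 1; torsion from ∂_1 factors > 1: none. So H_0 ≅ Z.
H_1: b_1 = 10 − 4 − 5 = 1; torsion from ∂_2 factors > 1: none. So H_1 ≅ Z.
H_2: b_2 = 5 − 5 − 0 = 0; torsion from ∂_3 factors > 1: none. So H_2 ≅ 0.

H_0 ≅ Z,  H_1 ≅ Z,  H_2 = 0.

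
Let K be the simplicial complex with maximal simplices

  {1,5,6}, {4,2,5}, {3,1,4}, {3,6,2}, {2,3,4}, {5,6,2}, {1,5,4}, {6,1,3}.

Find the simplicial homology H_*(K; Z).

Take the total order 1 < 2 < 3 < 4 < 5 < 6 on the vertex set. Then K (dimension 2) consists of the simplices:

  0-simplices (6): [1], [2], [3], [4], [5], [6]
  1-simplices (12): [1,3], [1,4], [1,5], [1,6], [2,3], [2,4], [2,5], [2,6], [3,4], [3,6], [4,5], [5,6]
  2-simplices (8): [1,3,4], [1,3,6], [1,4,5], [1,5,6], [2,3,4], [2,3,6], [2,4,5], [2,5,6]

so the chain groups are C_0 ≅ Z^6, C_1 ≅ Z^12, C_2 ≅ Z^8.

The boundary map ∂_1: C_1 → C_0 sends each edge [p,q] (with p < q) to q − p. For instance
  ∂[1,3] = [3] − [1].
As a 6×12 matrix over Z this has rank 5, with invariant factors (1,1,1,1,1).

The boundary map ∂_2: C_2 → C_1 sends each 2-simplex [p,q,r] to [q,r] − [p,r] + [p,q]. For instance
  ∂[1,4,5] = [4,5] − [1,5] + [1,4],
  ∂[1,3,4] = [3,4] − [1,4] + [1,3].
The resulting 12×8 matrix has rank 7, and its Smith normal form has invariant factors (1,1,1,1,1,1,1).

Computing H_k = (kernel of ∂_k) / (image of ∂_{k+1}):

  H_0: rank C_0 − rank ∂_1 = 6 − 5 = 1, and the invariant factors of ∂_1 are all 1, so H_0 = Z.
  H_1: rank ker ∂_1 − rank ∂_2 = (12 − 5) − 7 = 0, and the invariant factors of ∂_2 are all 1, so H_1 = 0.
  H_2: rank ker ∂_2 − rank ∂_3 = (8 − 7) − 0 = 1, and there is no ∂_3, so H_2 = Z.

(K is a triangulation of the 2-sphere S^2.)

H_0 ≅ Z,  H_1 = 0,  H_2 ≅ Z.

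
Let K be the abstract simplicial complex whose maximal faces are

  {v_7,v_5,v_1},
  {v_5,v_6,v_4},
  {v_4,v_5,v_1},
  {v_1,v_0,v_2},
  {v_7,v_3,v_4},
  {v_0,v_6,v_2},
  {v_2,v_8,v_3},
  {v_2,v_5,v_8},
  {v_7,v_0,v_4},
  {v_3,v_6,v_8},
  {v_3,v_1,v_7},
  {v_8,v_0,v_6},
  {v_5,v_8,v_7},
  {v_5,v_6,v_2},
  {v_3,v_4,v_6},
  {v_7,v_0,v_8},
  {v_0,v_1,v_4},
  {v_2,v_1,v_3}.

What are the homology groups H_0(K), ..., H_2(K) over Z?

H_0 ≅ Z,  H_1 ≅ Z ⊕ Z_2,  H_2 = 0.

Fix the vertex order v_0 < v_1 < v_2 < v_3 < v_4 < v_5 < v_6 < v_7 < v_8 and write every simplex with vertices in increasing order. Then dim K = 2 and the simplices of K are:

  0-simplices (9): [v_0], [v_1], [v_2], [v_3], [v_4], [v_5], [v_6], [v_7], [v_8]
  1-simplices (27): (27 of them)
  2-simplices (18): (18 of them)

so the chain groups are C_0 ≅ Z^9, C_1 ≅ Z^27, C_2 ≅ Z^18.

∂_1: C_1 → C_0 is given by ∂[p,q] = [q] − [p]. For instance
  ∂[v_0,v_1] = [v_1] − [v_0].
The 9×27 boundary matrix has rank 8 and Smith normal form diag(1,1,1,1,1,1,1,1).

The boundary map ∂_2: C_2 → C_1 sends each 2-simplex [p,q,r] to [q,r] − [p,r] + [p,q]. For instance
  ∂[v_0,v_1,v_2] = [v_1,v_2] − [v_0,v_2] + [v_0,v_1],
  ∂[v_0,v_2,v_6] = [v_2,v_6] − [v_0,v_6] + [v_0,v_2].
This gives a 27×18 integer matrix of rank 18; reducing to Smith normal form yields diagonal entries (1,1,1,1,1,1,1,1,1,1,1,1,1,1,1,1,1,2).

Reading off H_k = ker ∂_k / im ∂_{k+1}:

  H_0: rank C_0 − rank ∂_1 = 9 − 8 = 1, and the invariant factors of ∂_1 are all 1, so H_0 = Z.
  H_1: rank ker ∂_1 − rank ∂_2 = (27 − 8) − 18 = 1, and ∂_2 has invariant factor 2 > 1, so H_1 = Z ⊕ Z_2.
  H_2: rank ker ∂_2 − rank ∂_3 = (18 − 18) − 0 = 0, and there is no ∂_3, so H_2 = 0.

As a check, the Euler characteristic is 9 − 27 + 18 = 0, which agrees with 1 − 1 + 0 = 0.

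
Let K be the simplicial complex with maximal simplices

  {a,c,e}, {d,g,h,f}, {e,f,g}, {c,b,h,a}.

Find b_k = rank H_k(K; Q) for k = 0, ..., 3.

Take the total order a < b < c < d < e < f < g < h on the vertex set. Then K (dimension 3) consists of the simplices:

  0-simplices (8): a, b, c, d, e, f, g, h
  1-simplices (16): ab, ac, ae, ah, bc, bh, ce, ch, df, dg, dh, ef, eg, fg, fh, gh
  2-simplices (10): abc, abh, ace, ach, bch, dfg, dfh, dgh, efg, fgh
  3-simplices (2): abch, dfgh

Hence C_0 ≅ Z^8, C_1 ≅ Z^16, C_2 ≅ Z^10, C_3 ≅ Z^2.

Boundary ∂_1: C_1 → C_0 is given by ∂[p,q] = [q] − [p].
The 8×16 boundary matrix has rank 7 and Smith normal form diag(1,1,1,1,1,1,1).

∂_2: C_2 → C_1 maps a triangle to the signed sum of its edges. For instance
  ∂abc = bc − ac + ab,
  ∂fgh = gh − fh + fg.
As a 16×10 matrix over Z this has rank 8, with invariant factors (1,1,1,1,1,1,1,1).

Boundary ∂_3: C_3 → C_2 sends each 3-simplex σ to the alternating sum Σ_i (−1)^i (σ with its i-th vertex removed). For instance
  ∂dfgh = fgh − dgh + dfh − dfg,
  ∂abch = bch − ach + abh − abc.
As a 10×2 matrix over Z this has rank 2, with invariant factors (1,1).

Computing H_k = (kernel of ∂_k) / (image of ∂_{k+1}):

  H_0: rank C_0 − rank ∂_1 = 8 − 7 = 1, and the invariant factors of ∂_1 are all 1, so H_0 = Z.
  H_1: rank ker ∂_1 − rank ∂_2 = (16 − 7) − 8 = 1, and the invariant factors of ∂_2 are all 1, so H_1 = Z.
  H_2: rank ker ∂_2 − rank ∂_3 = (10 − 8) − 2 = 0, and the invariant factors of ∂_3 are all 1, so H_2 = 0.
  H_3: rank ker ∂_3 − rank ∂_4 = (2 − 2) − 0 = 0, and there is no ∂_4, so H_3 = 0.

Hence the Betti numbers are b_0 = 1, b_1 = 1, b_2 = 0, b_3 = 0.

b_0 = 1, b_1 = 1, b_2 = 0, b_3 = 0.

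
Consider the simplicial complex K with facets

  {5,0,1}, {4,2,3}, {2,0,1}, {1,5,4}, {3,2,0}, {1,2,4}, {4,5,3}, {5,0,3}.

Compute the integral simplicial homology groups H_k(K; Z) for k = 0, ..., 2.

H_0 = Z,  H_1 = 0,  H_2 = Z.

Fix the vertex order 0 < 1 < 2 < 3 < 4 < 5 and write every simplex with vertices in increasing order. Then dim K = 2 and the simplices of K are:

  0-simplices (6): [0], [1], [2], [3], [4], [5]
  1-simplices (12): [0,1], [0,2], [0,3], [0,5], [1,2], [1,4], [1,5], [2,3], [2,4], [3,4], [3,5], [4,5]
  2-simplices (8): [0,1,2], [0,1,5], [0,2,3], [0,3,5], [1,2,4], [1,4,5], [2,3,4], [3,4,5]

Hence C_0 ≅ Z^6, C_1 ≅ Z^12, C_2 ≅ Z^8.

∂_1: C_1 → C_0 maps an edge to its endpoints' difference, ∂[p,q] = q − p.
This gives a 6×12 integer matrix of rank 5; reducing to Smith normal form yields diagonal entries (1,1,1,1,1).

∂_2: C_2 → C_1 sends each 2-simplex [p,q,r] to [q,r] − [p,r] + [p,q]. For instance
  ∂[0,3,5] = [3,5] − [0,5] + [0,3],
  ∂[0,1,2] = [1,2] − [0,2] + [0,1].
This gives a 12×8 integer matrix of rank 7; reducing to Smith normal form yields diagonal entries (1,1,1,1,1,1,1).

From H_k ≅ ker(∂_k) / im(∂_{k+1}) we obtain:

  H_0: rank C_0 − rank ∂_1 = 6 − 5 = 1, and the invariant factors of ∂_1 are all 1, so H_0 ≅ Z.
  H_1: rank ker ∂_1 − rank ∂_2 = (12 − 5) − 7 = 0, and the invariant factors of ∂_2 are all 1, so H_1 ≅ 0.
  H_2: rank ker ∂_2 − rank ∂_3 = (8 − 7) − 0 = 1, and there is no ∂_3, so H_2 ≅ Z.

As a check, the Euler characteristic is 6 − 12 + 8 = 2, which agrees with 1 − 0 + 1 = 2.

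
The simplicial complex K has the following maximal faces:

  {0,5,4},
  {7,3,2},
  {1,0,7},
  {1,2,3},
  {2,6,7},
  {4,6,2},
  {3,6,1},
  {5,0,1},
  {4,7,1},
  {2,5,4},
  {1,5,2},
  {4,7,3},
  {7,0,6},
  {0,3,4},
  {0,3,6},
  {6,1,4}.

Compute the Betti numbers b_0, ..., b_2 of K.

Fix the vertex order 0 < 1 < 2 < 3 < 4 < 5 < 6 < 7 and write every simplex with vertices in increasing order. Then dim K = 2 and the simplices of K are:

  0-simplices (8): [0], [1], [2], [3], [4], [5], [6], [7]
  1-simplices (24): (24 of them)
  2-simplices (16): [0,1,5], [0,1,7], [0,3,4], [0,3,6], [0,4,5], [0,6,7], [1,2,3], [1,2,5], [1,3,6], [1,4,6], [1,4,7], [2,3,7], [2,4,5], [2,4,6], [2,6,7], [3,4,7]

giving chain groups C_0 ≅ Z^8, C_1 ≅ Z^24, C_2 ≅ Z^16.

The boundary map ∂_1: C_1 → C_0 is given by ∂[p,q] = [q] − [p].
This gives a 8×24 integer matrix of rank 7; reducing to Smith normal form yields diagonal entries (1,1,1,1,1,1,1).

The boundary map ∂_2: C_2 → C_1 acts by ∂[p,q,r] = [q,r] − [p,r] + [p,q]. For instance
  ∂[0,3,6] = [3,6] − [0,6] + [0,3],
  ∂[1,3,6] = [3,6] − [1,6] + [1,3].
As a 24×16 matrix over Z this has rank 15, with invariant factors (1,1,1,1,1,1,1,1,1,1,1,1,1,1,1).

Now H_k = ker ∂_k / im ∂_{k+1}, so:

  H_0: rank C_0 − rank ∂_1 = 8 − 7 = 1, and the invariant factors of ∂_1 are all 1, so H_0 = Z.
  H_1: rank ker ∂_1 − rank ∂_2 = (24 − 7) − 15 = 2, and the invariant factors of ∂_2 are all 1, so H_1 = Z^2.
  H_2: rank ker ∂_2 − rank ∂_3 = (16 − 15) − 0 = 1, and there is no ∂_3, so H_2 = Z.

As a check, the Euler characteristic is 8 − 24 + 16 = 0, which agrees with 1 − 2 + 1 = 0.

Hence the Betti numbers are b_0 = 1, b_1 = 2, b_2 = 1.

b_0 = 1, b_1 = 2, b_2 = 1.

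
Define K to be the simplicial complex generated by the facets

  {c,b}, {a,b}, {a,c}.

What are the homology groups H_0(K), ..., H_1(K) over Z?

Take the total order a < b < c on the vertex set. Then K (dimension 1) consists of the simplices:

  0-simplices (3): a, b, c
  1-simplices (3): ab, ac, bc

so the chain groups are C_0 ≅ Z^3, C_1 ≅ Z^3.

∂_1: C_1 → C_0 sends each edge [p,q] (with p < q) to q − p.
This gives a 3×3 integer matrix of rank 2; reducing to Smith normal form yields diagonal entries (1,1).

Computing H_k = (kernel of ∂_k) / (image of ∂_{k+1}):

  H_0: rank C_0 − rank ∂_1 = 3 − 2 = 1, and the invariant factors of ∂_1 are all 1, so H_0 = Z.
  H_1: rank ker ∂_1 − rank ∂_2 = (3 − 2) − 0 = 1, and there is no ∂_2, so H_1 = Z.

As a check, the Euler characteristic is 3 − 3 = 0, which agrees with 1 − 1 = 0.

H_0 = Z,  H_1 = Z.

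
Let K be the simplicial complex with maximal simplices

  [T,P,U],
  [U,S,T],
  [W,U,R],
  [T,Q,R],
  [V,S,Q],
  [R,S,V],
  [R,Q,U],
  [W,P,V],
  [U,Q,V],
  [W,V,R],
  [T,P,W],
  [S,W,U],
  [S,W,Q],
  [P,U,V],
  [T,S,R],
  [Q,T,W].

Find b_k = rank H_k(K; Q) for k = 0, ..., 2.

b_0 = 1, b_1 = 2, b_2 = 1.

K has 8 vertices, 24 edges, 16 triangles.
rank ∂_0 = 0, rank ∂_1 = 7 ⇒ b_0 = 8 − 0 − 7 = 1; all invariant factors of ∂_1 are 1 so no torsion. So H_0 = Z.
rank ∂_1 = 7, rank ∂_2 = 15 ⇒ b_1 = 24 − 7 − 15 = 2; all invariant factors of ∂_2 are 1 so no torsion. So H_1 = Z^2.
rank ∂_2 = 15, rank ∂_3 = 0 ⇒ b_2 = 16 − 15 − 0 = 1. So H_2 = Z.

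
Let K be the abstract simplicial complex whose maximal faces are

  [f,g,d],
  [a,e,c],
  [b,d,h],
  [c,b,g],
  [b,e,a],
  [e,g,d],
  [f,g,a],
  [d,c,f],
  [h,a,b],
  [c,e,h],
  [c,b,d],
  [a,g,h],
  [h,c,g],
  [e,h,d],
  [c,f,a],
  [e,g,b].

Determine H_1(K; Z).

H_1 = Z^2.

We work with the vertex ordering a < b < c < d < e < f < g < h. The simplices of K, each written with vertices in increasing order, are:

  0-simplices (8): a, b, c, d, e, f, g, h
  1-simplices (24): ab, ac, ae, af, ag, ah, bc, bd, be, bg, bh, cd, ce, cf, cg, ch, de, df, dg, dh, eg, eh, fg, gh
  2-simplices (16): abe, abh, ace, acf, afg, agh, bcd, bcg, bdh, beg, cdf, ceh, cgh, deg, deh, dfg

giving chain groups C_0 ≅ Z^8, C_1 ≅ Z^24, C_2 ≅ Z^16.

∂_1: C_1 → C_0 maps an edge to its endpoints' difference, ∂[p,q] = q − p.
The 8×24 boundary matrix has rank 7 and Smith normal form diag(1,1,1,1,1,1,1).

Boundary ∂_2: C_2 → C_1 sends each 2-simplex [p,q,r] to [q,r] − [p,r] + [p,q]. For instance
  ∂acf = cf − af + ac,
  ∂bcg = cg − bg + bc.
The 24×16 boundary matrix has rank 15 and Smith normal form diag(1,1,1,1,1,1,1,1,1,1,1,1,1,1,1).

Reading off H_k = ker ∂_k / im ∂_{k+1}:

  H_1: rank ker ∂_1 − rank ∂_2 = (24 − 7) − 15 = 2, and the invariant factors of ∂_2 are all 1, so H_1 ≅ Z^2.

(K is a triangulation of the torus T^2.)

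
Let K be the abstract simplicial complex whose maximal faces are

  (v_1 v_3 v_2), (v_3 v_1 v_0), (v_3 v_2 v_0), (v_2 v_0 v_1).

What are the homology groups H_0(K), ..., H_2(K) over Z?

We work with the vertex ordering v_0 < v_1 < v_2 < v_3. The simplices of K, each written with vertices in increasing order, are:

  0-simplices (4): [v_0], [v_1], [v_2], [v_3]
  1-simplices (6): [v_0,v_1], [v_0,v_2], [v_0,v_3], [v_1,v_2], [v_1,v_3], [v_2,v_3]
  2-simplices (4): [v_0,v_1,v_2], [v_0,v_1,v_3], [v_0,v_2,v_3], [v_1,v_2,v_3]

so the chain groups are C_0 ≅ Z^4, C_1 ≅ Z^6, C_2 ≅ Z^4.

The boundary map ∂_1: C_1 → C_0 is given by ∂[p,q] = [q] − [p].
This gives a 4×6 integer matrix of rank 3; reducing to Smith normal form yields diagonal entries (1,1,1).

Boundary ∂_2: C_2 → C_1 acts by ∂[p,q,r] = [q,r] − [p,r] + [p,q]. For instance
  ∂[v_0,v_1,v_3] = [v_1,v_3] − [v_0,v_3] + [v_0,v_1],
  ∂[v_0,v_2,v_3] = [v_2,v_3] − [v_0,v_3] + [v_0,v_2].
The 6×4 boundary matrix has rank 3 and Smith normal form diag(1,1,1).

Now H_k = ker ∂_k / im ∂_{k+1}, so:

  H_0: rank C_0 − rank ∂_1 = 4 − 3 = 1, and the invariant factors of ∂_1 are all 1, so H_0 ≅ Z.
  H_1: rank ker ∂_1 − rank ∂_2 = (6 − 3) − 3 = 0, and the invariant factors of ∂_2 are all 1, so H_1 ≅ 0.
  H_2: rank ker ∂_2 − rank ∂_3 = (4 − 3) − 0 = 1, and there is no ∂_3, so H_2 ≅ Z.

(K is a triangulation of the 2-sphere S^2.)

H_0 = Z,  H_1 = 0,  H_2 = Z.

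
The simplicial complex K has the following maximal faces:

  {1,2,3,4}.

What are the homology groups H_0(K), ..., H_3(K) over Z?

Order the vertices as 1 < 2 < 3 < 4. Listing each simplex with vertices in this order, K has dimension 3 with simplices:

  0-simplices (4): [1], [2], [3], [4]
  1-simplices (6): [1,2], [1,3], [1,4], [2,3], [2,4], [3,4]
  2-simplices (4): [1,2,3], [1,2,4], [1,3,4], [2,3,4]
  3-simplices (1): [1,2,3,4]

Hence C_0 ≅ Z^4, C_1 ≅ Z^6, C_2 ≅ Z^4, C_3 ≅ Z^1.

Boundary ∂_1: C_1 → C_0 is given by ∂[p,q] = [q] − [p]. For instance
  ∂[2,4] = [4] − [2].
The resulting 4×6 matrix has rank 3, and its Smith normal form has invariant factors (1,1,1).

The boundary map ∂_2: C_2 → C_1 sends each 2-simplex [p,q,r] to [q,r] − [p,r] + [p,q]. For instance
  ∂[2,3,4] = [3,4] − [2,4] + [2,3],
  ∂[1,3,4] = [3,4] − [1,4] + [1,3].
This gives a 6×4 integer matrix of rank 3; reducing to Smith normal form yields diagonal entries (1,1,1).

The boundary map ∂_3: C_3 → C_2 sends each 3-simplex σ to the alternating sum Σ_i (−1)^i (σ with its i-th vertex removed). For instance
  ∂[1,2,3,4] = [2,3,4] − [1,3,4] + [1,2,4] − [1,2,3].
As a 4×1 matrix over Z this has rank 1, with invariant factors (1).

Reading off H_k = ker ∂_k / im ∂_{k+1}:

  H_0: rank C_0 − rank ∂_1 = 4 − 3 = 1, and the invariant factors of ∂_1 are all 1, so H_0 ≅ Z.
  H_1: rank ker ∂_1 − rank ∂_2 = (6 − 3) − 3 = 0, and the invariant factors of ∂_2 are all 1, so H_1 ≅ 0.
  H_2: rank ker ∂_2 − rank ∂_3 = (4 − 3) − 1 = 0, and the invariant factors of ∂_3 are all 1, so H_2 ≅ 0.
  H_3: rank ker ∂_3 − rank ∂_4 = (1 − 1) − 0 = 0, and there is no ∂_4, so H_3 ≅ 0.

(K is a triangulation of the 3-simplex.)

H_0 ≅ Z,  H_1 = 0,  H_2 = 0,  H_3 = 0.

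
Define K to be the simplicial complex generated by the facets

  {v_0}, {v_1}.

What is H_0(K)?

Order the vertices as v_0 < v_1. Listing each simplex with vertices in this order, K has dimension 0 with simplices:

  0-simplices (2): [v_0], [v_1]

so the chain groups are C_0 ≅ Z^2.

Computing H_k = (kernel of ∂_k) / (image of ∂_{k+1}):

  H_0: rank C_0 − rank ∂_1 = 2 − 0 = 2, and there is no ∂_1, so H_0 = Z^2.

(K is a triangulation of a set of 2 points.)

H_0 ≅ Z^2.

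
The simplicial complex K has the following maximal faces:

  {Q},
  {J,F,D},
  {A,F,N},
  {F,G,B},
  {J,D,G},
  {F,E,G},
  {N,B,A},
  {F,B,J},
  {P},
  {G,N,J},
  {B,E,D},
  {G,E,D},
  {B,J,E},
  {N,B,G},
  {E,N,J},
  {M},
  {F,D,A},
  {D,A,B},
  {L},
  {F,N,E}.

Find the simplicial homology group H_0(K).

We work with the vertex ordering A < B < D < E < F < G < J < L < M < N < P < Q. The simplices of K, each written with vertices in increasing order, are:

  0-simplices (12): A, B, D, E, F, G, J, L, M, N, P, Q
  1-simplices (24): AB, AD, AF, AN, BD, BE, BF, BG, BJ, BN, DE, DF, DG, DJ, EF, EG, EJ, EN, FG, FJ, FN, GJ, GN, JN
  2-simplices (16): ABD, ABN, ADF, AFN, BDE, BEJ, BFG, BFJ, BGN, DEG, DFJ, DGJ, EFG, EFN, EJN, GJN

so the chain groups are C_0 ≅ Z^12, C_1 ≅ Z^24, C_2 ≅ Z^16.

Boundary ∂_1: C_1 → C_0 maps an edge to its endpoints' difference, ∂[p,q] = q − p. For instance
  ∂GJ = J − G.
The 12×24 boundary matrix has rank 7 and Smith normal form diag(1,1,1,1,1,1,1).

Boundary ∂_2: C_2 → C_1 maps a triangle to the signed sum of its edges. For instance
  ∂GJN = JN − GN + GJ,
  ∂DEG = EG − DG + DE.
This gives a 24×16 integer matrix of rank 15; reducing to Smith normal form yields diagonal entries (1,1,1,1,1,1,1,1,1,1,1,1,1,1,1).

Now H_k = ker ∂_k / im ∂_{k+1}, so:

  H_0: rank C_0 − rank ∂_1 = 12 − 7 = 5, and the invariant factors of ∂_1 are all 1, so H_0 = Z^5.

H_0 ≅ Z^5.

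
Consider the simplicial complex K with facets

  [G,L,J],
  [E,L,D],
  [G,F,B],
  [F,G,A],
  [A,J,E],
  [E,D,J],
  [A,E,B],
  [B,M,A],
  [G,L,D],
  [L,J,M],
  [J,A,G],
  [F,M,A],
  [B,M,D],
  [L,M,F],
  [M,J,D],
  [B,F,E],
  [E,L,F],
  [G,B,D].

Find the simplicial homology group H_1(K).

H_1 ≅ Z ⊕ Z/2Z.

We work with the vertex ordering A < B < D < E < F < G < J < L < M. The simplices of K, each written with vertices in increasing order, are:

  0-simplices (9): A, B, D, E, F, G, J, L, M
  1-simplices (27): AB, AE, AF, AG, AJ, AM, BD, BE, BF, BG, BM, DE, DG, DJ, DL, DM, EF, EJ, EL, FG, FL, FM, GJ, GL, JL, JM, LM
  2-simplices (18): ABE, ABM, AEJ, AFG, AFM, AGJ, BDG, BDM, BEF, BFG, DEJ, DEL, DGL, DJM, EFL, FLM, GJL, JLM

so the chain groups are C_0 ≅ Z^9, C_1 ≅ Z^27, C_2 ≅ Z^18.

Boundary ∂_1: C_1 → C_0 maps an edge to its endpoints' difference, ∂[p,q] = q − p.
As a 9×27 matrix over Z this has rank 8, with invariant factors (1,1,1,1,1,1,1,1).

The boundary map ∂_2: C_2 → C_1 maps a triangle to the signed sum of its edges. For instance
  ∂GJL = JL − GL + GJ,
  ∂BDM = DM − BM + BD.
The resulting 27×18 matrix has rank 18, and its Smith normal form has invariant factors (1,1,1,1,1,1,1,1,1,1,1,1,1,1,1,1,1,2).

From H_k ≅ ker(∂_k) / im(∂_{k+1}) we obtain:

  H_1: rank ker ∂_1 − rank ∂_2 = (27 − 8) − 18 = 1, and ∂_2 has invariant factor 2 > 1, so H_1 = Z ⊕ Z/2Z.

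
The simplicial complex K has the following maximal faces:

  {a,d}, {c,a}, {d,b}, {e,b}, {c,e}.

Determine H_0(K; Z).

H_0 = Z.

Fix the vertex order a < b < c < d < e and write every simplex with vertices in increasing order. Then dim K = 1 and the simplices of K are:

  0-simplices (5): a, b, c, d, e
  1-simplices (5): ac, ad, bd, be, ce

giving chain groups C_0 ≅ Z^5, C_1 ≅ Z^5.

Boundary ∂_1: C_1 → C_0 sends each edge [p,q] (with p < q) to q − p.
As a 5×5 matrix over Z this has rank 4, with invariant factors (1,1,1,1).

Reading off H_k = ker ∂_k / im ∂_{k+1}:

  H_0: rank C_0 − rank ∂_1 = 5 − 4 = 1, and the invariant factors of ∂_1 are all 1, so H_0 = Z.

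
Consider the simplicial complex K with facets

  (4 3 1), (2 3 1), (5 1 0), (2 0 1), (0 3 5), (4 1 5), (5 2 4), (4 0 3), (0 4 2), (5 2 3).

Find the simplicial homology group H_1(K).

K has 6 vertices, 15 edges, 10 triangles.
rank ∂_1 = 5, rank ∂_2 = 10 ⇒ b_1 = 15 − 5 − 10 = 0; ∂_2 has invariant factor(s) [2] giving torsion. So H_1 = Z/2.

H_1 = Z/2.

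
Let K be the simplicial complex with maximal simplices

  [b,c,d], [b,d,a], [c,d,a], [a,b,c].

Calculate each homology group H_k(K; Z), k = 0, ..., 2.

Take the total order a < b < c < d on the vertex set. Then K (dimension 2) consists of the simplices:

  0-simplices (4): a, b, c, d
  1-simplices (6): ab, ac, ad, bc, bd, cd
  2-simplices (4): abc, abd, acd, bcd

giving chain groups C_0 ≅ Z^4, C_1 ≅ Z^6, C_2 ≅ Z^4.

The boundary map ∂_1: C_1 → C_0 sends each edge [p,q] (with p < q) to q − p.
As a 4×6 matrix over Z this has rank 3, with invariant factors (1,1,1).

∂_2: C_2 → C_1 maps a triangle to the signed sum of its edges. For instance
  ∂abd = bd − ad + ab,
  ∂abc = bc − ac + ab.
The 6×4 boundary matrix has rank 3 and Smith normal form diag(1,1,1).

Reading off H_k = ker ∂_k / im ∂_{k+1}:

  H_0: rank C_0 − rank ∂_1 = 4 − 3 = 1, and the invariant factors of ∂_1 are all 1, so H_0 ≅ Z.
  H_1: rank ker ∂_1 − rank ∂_2 = (6 − 3) − 3 = 0, and the invariant factors of ∂_2 are all 1, so H_1 ≅ 0.
  H_2: rank ker ∂_2 − rank ∂_3 = (4 − 3) − 0 = 1, and there is no ∂_3, so H_2 ≅ Z.

As a check, the Euler characteristic is 4 − 6 + 4 = 2, which agrees with 1 − 0 + 1 = 2.

H_0 ≅ Z,  H_1 = 0,  H_2 ≅ Z.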